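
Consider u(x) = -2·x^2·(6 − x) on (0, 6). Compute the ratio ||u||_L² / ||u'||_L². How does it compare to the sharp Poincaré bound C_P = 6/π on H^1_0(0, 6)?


||u||_L² / ||u'||_L² = 3*sqrt(14)/7 < C_P = 6/π.

u(x) = -2·x^2·(6 − x), so u'(x) = 6*x*(x - 4).
u(x) = -2·x^2·(6 − x) vanishes at x = 0 and x = 6, so u ∈ H^1_0(0, 6). Differentiate via the product rule and integrate the resulting polynomials term by term.
  ∫_0^6 u² dx = ∫_0^6 (4*x^6 - 48*x^5 + 144*x^4) dx. Term by term:
    ∫_0^6 4*x^6 dx = 1119744/7;  ∫_0^6 -48*x^5 dx = -373248;  ∫_0^6 144*x^4 dx = 1119744/5.
  Sum: 1119744/7 − 373248 + 1119744/5 = 373248/35.
  ∫_0^6 (u')² dx = ∫_0^6 (36*x^4 - 288*x^3 + 576*x^2) dx. Term by term:
    ∫_0^6 36*x^4 dx = 279936/5;  ∫_0^6 -288*x^3 dx = -93312;  ∫_0^6 576*x^2 dx = 41472.
  Sum: 279936/5 − 93312 + 41472 = 20736/5.
∫_0^6 u² dx = 373248/35, so ||u||_L² = 432*sqrt(70)/35.
∫_0^6 (u')² dx = 20736/5, so ||u'||_L² = 144*sqrt(5)/5.
Ratio ||u||_L² / ||u'||_L² = 3*sqrt(14)/7.
Sharp Poincaré constant on H^1_0(0, 6) is C_P = L/π = 6/π, achieved by sin(π/6·x).
A polynomial bump cannot attain the sharp Poincaré constant (only the first sine eigenfunction does), so the ratio is strictly less than C_P, consistent with ||u||_L² ≤ C_P ||u'||_L².


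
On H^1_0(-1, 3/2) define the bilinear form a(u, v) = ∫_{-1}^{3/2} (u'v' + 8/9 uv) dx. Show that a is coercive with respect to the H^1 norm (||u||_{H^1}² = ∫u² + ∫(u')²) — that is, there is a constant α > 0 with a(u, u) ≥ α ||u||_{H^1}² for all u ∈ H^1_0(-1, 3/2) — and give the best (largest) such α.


α = 4*(50 + 9*π^2)/(9*(25 + 4*π^2))

Coercivity of a(·,·) on H^1_0(-1, 3/2) means a(u, u) ≥ α ||u||_{H^1}² for every u ∈ H^1_0.
The interval has length L = 5/2, and Poincaré/coercivity depend only on L. Here a(u, u) = ∫(u')² + (8/9)·∫u².
Here 0 < c = 8/9 < 1. The condition a(u,u) ≥ α||u||_{H^1}² reads (1−α)∫(u')² ≥ (α−c)∫u². Any admissible α is ≤ 1 (rapidly oscillating u have ∫u²/∫(u')² → 0), and α = 1 would force 0 ≥ (1−c)∫u², impossible since c < 1; so 1−α > 0. By the sharp Poincaré inequality on H^1_0 of an interval of length L, ∫(u')² ≥ (π/L)²∫u² with equality for the first sine mode sin(π(x−x₀)/L) (x₀ the left endpoint), so the inequality holds for all u iff (1−α)(π/L)² ≥ α − c, i.e. α ≤ ((π/L)² + c)/((π/L)² + 1) = (1 + c(L/π)²)/(1 + (L/π)²). With (π/L)² = 4*π^2/25 and c = 8/9, the largest admissible constant is α = ((π/L)² + c)/((π/L)² + 1).
Simplifying, α = 4*(50 + 9*π^2)/(9*(25 + 4*π^2)).


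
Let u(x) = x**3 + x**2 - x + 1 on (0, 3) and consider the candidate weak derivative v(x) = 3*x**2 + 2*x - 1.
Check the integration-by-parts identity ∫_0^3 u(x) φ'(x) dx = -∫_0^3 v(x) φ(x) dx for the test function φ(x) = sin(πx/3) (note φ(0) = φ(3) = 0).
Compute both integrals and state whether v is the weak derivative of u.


LHS = -93/π + 324/π^3, RHS = -93/π + 324/π^3. Yes, v = u' weakly.

u(x) = x**3 + x**2 - x + 1, classical derivative u'(x) = 3*x**2 + 2*x - 1.
φ(x) = sin(πx/3), so φ'(x) = π*cos(π*x/3)/3.
Note φ(0) = φ(3) = 0, so the boundary term u·φ vanishes.
LHS = ∫_0^3 u(x) φ'(x) dx = ∫_0^3 (π*x^3*cos(π*x/3)/3 + π*x^2*cos(π*x/3)/3 - π*x*cos(π*x/3)/3 + π*cos(π*x/3)/3) dx. Term by term:
  ∫_0^3 π*cos(π*x/3)/3 dx = 0;  ∫_0^3 -π*x*cos(π*x/3)/3 dx = 6/π;  ∫_0^3 π*x^2*cos(π*x/3)/3 dx = -18/π;
  ∫_0^3 π*x^3*cos(π*x/3)/3 dx = -81/π + 324/π^3.
Sum: 0 + 6/π − 18/π + -81/π + 324/π^3 = -93/π + 324/π^3.
So LHS = -93/π + 324/π^3.
∫_0^3 v(x) φ(x) dx = ∫_0^3 (3*x^2*sin(π*x/3) + 2*x*sin(π*x/3) - sin(π*x/3)) dx. Term by term:
  ∫_0^3 -sin(π*x/3) dx = -6/π;  ∫_0^3 2*x*sin(π*x/3) dx = 18/π;  ∫_0^3 3*x^2*sin(π*x/3) dx = -324/π^3 + 81/π.
Sum: -6/π + 18/π + -324/π^3 + 81/π = -324/π^3 + 93/π.
So RHS = -∫_0^3 v(x) φ(x) dx = -93/π + 324/π^3.
LHS = RHS, so the identity holds for this test φ.
Moreover u is smooth here and v(x) = u'(x) = 3*x**2 + 2*x - 1 pointwise, so the identity holds for every test function. Hence v is the weak derivative of u.


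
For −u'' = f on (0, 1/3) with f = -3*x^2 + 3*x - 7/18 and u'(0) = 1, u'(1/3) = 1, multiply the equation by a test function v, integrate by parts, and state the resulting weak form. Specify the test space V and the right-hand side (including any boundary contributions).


V = H^1(0, 1/3) (v unrestricted at boundary; u is determined up to an additive constant); weak form: ∫_0^1/3 u'v' dx = ∫_0^1/3 (-3*x^2 + 3*x - 7/18) v dx + v(1/3) − v(0) for all v ∈ V.

Multiply both sides by a test function v and integrate from 0 to 1/3:
  ∫_0^1/3 −u''(x) v(x) dx = ∫_0^1/3 f(x) v(x) dx.
Integrate the LHS by parts once:
  ∫_0^1/3 −u'' v dx = −[u'(x) v(x)]_0^1/3 + ∫_0^1/3 u'(x) v'(x) dx.
Thus ∫_0^1/3 u'(x) v'(x) dx = ∫_0^1/3 f(x) v(x) dx + [u'(x) v(x)]_0^1/3.
Choose V so that boundary terms are either known or forced to vanish.
u has inhomogeneous Neumann u'(0) = 1, u'(1/3) = 1. [u' v]_0^1/3 = (1)·v(1/3) − (1)·v(0) = v(1/3) − v(0). Take V = H^1(0, 1/3); boundary term becomes part of RHS.
Weak formulation: find u (satisfying any essential BC) such that ∫_0^1/3 u'(x) v'(x) dx = ∫_0^1/3 f v dx + v(1/3) − v(0) for all v ∈ V (Neumann data are natural BCs: they enter the RHS as boundary terms).
Substituting f(x) = -3*x^2 + 3*x - 7/18, the right-hand side is ∫_0^1/3 (-3*x^2 + 3*x - 7/18) v dx + v(1/3) − v(0).
Compatibility check (pure Neumann): taking v ≡ 1 ∈ V gives 0 = ∫_0^1/3 f dx + (1) − (1), i.e. ∫_0^1/3 f dx must equal u'(0) − u'(1/3) = 0. Indeed ∫_0^1/3 (-3*x^2 + 3*x - 7/18) dx = 0, so the data are compatible. The solution is then unique only up to an additive constant (fix it e.g. by requiring ∫_0^1/3 u dx = 0).


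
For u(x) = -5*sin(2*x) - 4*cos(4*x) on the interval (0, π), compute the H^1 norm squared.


||u||_{H^1(0,π)}^2 = 397*π/2

u'(x) = 16*sin(4*x) - 10*cos(2*x).
Expand u² and (u')² and integrate term by term on (0, π), using: for integers n ≥ 1, ∫_0^π sin²(nx) dx = ∫_0^π cos²(nx) dx = π/2; for n ≠ n', ∫_0^π sin(nx)sin(n'x) dx = ∫_0^π cos(nx)cos(n'x) dx = 0; and by product-to-sum, ∫_0^π sin(nx)cos(n'x) dx = ½∫_0^π [sin((n+n')x) + sin((n−n')x)] dx, which is 0 when n+n' is even and 2n/(n²−n'²) when n+n' is odd (it need not vanish on (0, π)).
  u² squared terms: (-5)²·∫sin(2x)² dx = 25·π/2 = 25*π/2;  (-4)²·∫cos(4x)² dx = 16·π/2 = 8*π.
  u² cross terms: 2·(-5)·(-4)·∫sin(2x)·cos(4x) dx = 40·(0) = 0.
  So ∫_0^π u² dx = 25*π/2 + 8*π + 0 = 41*π/2.
  (u')² squared terms: (-10)²·∫cos(2x)² dx = 100·π/2 = 50*π;  (16)²·∫sin(4x)² dx = 256·π/2 = 128*π.
  (u')² cross terms: 2·(-10)·(16)·∫cos(2x)·sin(4x) dx = -320·(0) = 0.
  So ∫_0^π (u')² dx = 50*π + 128*π + 0 = 178*π.
||u||_{H^1}^2 = (41*π/2) + (178*π) = 397*π/2.


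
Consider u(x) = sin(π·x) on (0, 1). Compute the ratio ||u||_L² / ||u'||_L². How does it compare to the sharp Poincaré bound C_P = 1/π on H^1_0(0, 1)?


||u||_L² / ||u'||_L² = 1/π = C_P.

u(x) = sin(π·x), so u'(x) = π*cos(π*x).
Writing u(x) = A·sin(kπx/L) with A = 1 and k = 1, use ∫_0^L sin²(kπx/L) dx = L/2 and ∫_0^L cos²(kπx/L) dx = L/2.
u² = 1·sin²(π·x) and (u')² = π^2·cos²(π·x), and each of sin², cos² integrates to L/2 = 1/2 over (0, 1).
∫_0^1 u² dx = 1/2, so ||u||_L² = sqrt(2)/2.
∫_0^1 (u')² dx = π^2/2, so ||u'||_L² = sqrt(2)*π/2.
Ratio ||u||_L² / ||u'||_L² = 1/π.
Sharp Poincaré constant on H^1_0(0, 1) is C_P = L/π = 1/π, achieved by sin(π·x).
This is the k = 1 eigenfunction (up to amplitude), so the ratio equals the sharp Poincaré constant exactly.


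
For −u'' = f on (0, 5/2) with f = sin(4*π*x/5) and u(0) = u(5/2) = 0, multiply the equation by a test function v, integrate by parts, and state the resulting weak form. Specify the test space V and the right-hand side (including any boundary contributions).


V = H^1_0(0, 5/2) (so v(0) = v(5/2) = 0); weak form: ∫_0^5/2 u'v' dx = ∫_0^5/2 (sin(4*π*x/5)) v dx for all v ∈ V.

Multiply both sides by a test function v and integrate from 0 to 5/2:
  ∫_0^5/2 −u''(x) v(x) dx = ∫_0^5/2 f(x) v(x) dx.
Integrate the LHS by parts once:
  ∫_0^5/2 −u'' v dx = −[u'(x) v(x)]_0^5/2 + ∫_0^5/2 u'(x) v'(x) dx.
Thus ∫_0^5/2 u'(x) v'(x) dx = ∫_0^5/2 f(x) v(x) dx + [u'(x) v(x)]_0^5/2.
Choose V so that boundary terms are either known or forced to vanish.
u is Dirichlet: u(0) = u(5/2) = 0. Let V = H^1_0(0, 5/2); then v(0) = v(5/2) = 0, and [u' v]_0^5/2 = 0.
Weak formulation: find u (satisfying any essential BC) such that ∫_0^5/2 u'(x) v'(x) dx = ∫_0^5/2 f v dx for all v ∈ V.
Substituting f(x) = sin(4*π*x/5), the right-hand side is ∫_0^5/2 (sin(4*π*x/5)) v dx.


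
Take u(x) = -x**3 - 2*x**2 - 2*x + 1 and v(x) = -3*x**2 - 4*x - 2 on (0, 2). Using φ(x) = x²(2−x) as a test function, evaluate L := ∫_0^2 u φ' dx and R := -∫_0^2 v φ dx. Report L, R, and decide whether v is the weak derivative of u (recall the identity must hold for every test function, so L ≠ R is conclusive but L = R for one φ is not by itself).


LHS = 232/15, RHS = 232/15. Yes, v = u' weakly.

u(x) = -x**3 - 2*x**2 - 2*x + 1, classical derivative u'(x) = -3*x**2 - 4*x - 2.
φ(x) = x²(2−x), so φ'(x) = x*(4 - 3*x).
Note φ(0) = φ(2) = 0, so the boundary term u·φ vanishes.
LHS = ∫_0^2 u(x) φ'(x) dx = ∫_0^2 (3*x^5 + 2*x^4 - 2*x^3 - 11*x^2 + 4*x) dx. Term by term:
  ∫_0^2 3*x^5 dx = 32;  ∫_0^2 2*x^4 dx = 64/5;  ∫_0^2 -2*x^3 dx = -8;
  ∫_0^2 -11*x^2 dx = -88/3;  ∫_0^2 4*x dx = 8.
Sum: 32 + 64/5 − 8 − 88/3 + 8 = 232/15.
So LHS = 232/15.
∫_0^2 v(x) φ(x) dx = ∫_0^2 (3*x^5 - 2*x^4 - 6*x^3 - 4*x^2) dx. Term by term:
  ∫_0^2 3*x^5 dx = 32;  ∫_0^2 -2*x^4 dx = -64/5;  ∫_0^2 -6*x^3 dx = -24;
  ∫_0^2 -4*x^2 dx = -32/3.
Sum: 32 − 64/5 − 24 − 32/3 = -232/15.
So RHS = -∫_0^2 v(x) φ(x) dx = 232/15.
LHS = RHS, so the identity holds for this test φ.
Moreover u is smooth here and v(x) = u'(x) = -3*x**2 - 4*x - 2 pointwise, so the identity holds for every test function. Hence v is the weak derivative of u.


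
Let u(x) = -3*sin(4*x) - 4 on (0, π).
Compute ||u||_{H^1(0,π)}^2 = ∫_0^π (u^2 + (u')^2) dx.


||u||_{H^1(0,π)}^2 = 185*π/2

u'(x) = -12*cos(4*x).
Expand u² and (u')² and integrate term by term on (0, π), using: for integers n ≥ 1, ∫_0^π sin²(nx) dx = ∫_0^π cos²(nx) dx = π/2; for n ≠ n', ∫_0^π sin(nx)sin(n'x) dx = ∫_0^π cos(nx)cos(n'x) dx = 0; and by product-to-sum, ∫_0^π sin(nx)cos(n'x) dx = ½∫_0^π [sin((n+n')x) + sin((n−n')x)] dx, which is 0 when n+n' is even and 2n/(n²−n'²) when n+n' is odd (it need not vanish on (0, π)). For the constant mode: ∫_0^π 1 dx = π, ∫_0^π cos(nx) dx = 0, ∫_0^π sin(nx) dx = (1−(−1)^n)/n.
  u² squared terms: (-4)²·∫1 dx = 16·π = 16*π;  (-3)²·∫sin(4x)² dx = 9·π/2 = 9*π/2.
  u² cross terms: 2·(-4)·(-3)·∫1·sin(4x) dx = 24·(0) = 0.
  So ∫_0^π u² dx = 16*π + 9*π/2 + 0 = 41*π/2.
  (u')² squared terms: (-12)²·∫cos(4x)² dx = 144·π/2 = 72*π.
  So ∫_0^π (u')² dx = 72*π.
||u||_{H^1}^2 = (41*π/2) + (72*π) = 185*π/2.


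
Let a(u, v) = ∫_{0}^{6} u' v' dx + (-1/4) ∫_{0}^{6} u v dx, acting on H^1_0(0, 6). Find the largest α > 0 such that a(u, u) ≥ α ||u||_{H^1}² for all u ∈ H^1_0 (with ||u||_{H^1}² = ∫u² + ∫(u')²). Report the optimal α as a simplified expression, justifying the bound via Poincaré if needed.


α = (-9 + π^2)/(π^2 + 36)

Coercivity of a(·,·) on H^1_0(0, 6) means a(u, u) ≥ α ||u||_{H^1}² for every u ∈ H^1_0.
The interval has length L = 6, and Poincaré/coercivity depend only on L. Here a(u, u) = ∫(u')² + (-1/4)·∫u².
Here c = -1/4 < 0 with |c| < (π/L)² = π^2/36, so coercivity still holds. The condition a(u,u) ≥ α||u||_{H^1}² reads (1−α)∫(u')² ≥ (α−c)∫u². Any admissible α is ≤ 1 (rapidly oscillating u have ∫u²/∫(u')² → 0), and α = 1 would force 0 ≥ (1−c)∫u², impossible since c < 1; so 1−α > 0. By the sharp Poincaré inequality on H^1_0 of an interval of length L, ∫(u')² ≥ (π/L)²∫u² with equality for the first sine mode sin(π(x−x₀)/L) (x₀ the left endpoint), so the inequality holds for all u iff (1−α)(π/L)² ≥ α − c, i.e. α ≤ ((π/L)² + c)/((π/L)² + 1) = (1 + c(L/π)²)/(1 + (L/π)²). (Direct route, valid since c ≤ 0: Poincaré gives c∫u² ≥ c(L/π)²∫(u')², so a(u,u) ≥ (1 + c(L/π)²)∫(u')², while ||u||_{H^1}² ≤ (1 + (L/π)²)∫(u')²; dividing yields the same α.) With (π/L)² = π^2/36 and c = -1/4, the largest admissible constant is α = ((π/L)² + c)/((π/L)² + 1).
Simplifying, α = (-9 + π^2)/(π^2 + 36).


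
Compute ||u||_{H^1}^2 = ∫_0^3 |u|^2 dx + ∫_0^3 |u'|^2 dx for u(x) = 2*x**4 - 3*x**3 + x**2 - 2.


||u||_{H^1}^2 = 94161/10

The H^1 norm (squared) on an interval (0, L) is
  ||u||_{H^1}^2 = ∫_0^L u(x)^2 dx + ∫_0^L u'(x)^2 dx.
Compute u'(x) = 8*x**3 - 9*x**2 + 2*x.
Then u(x)^2 = 4*x**8 - 12*x**7 + 13*x**6 - 6*x**5 - 7*x**4 + 12*x**3 - 4*x**2 + 4 and u'(x)^2 = 64*x**6 - 144*x**5 + 113*x**4 - 36*x**3 + 4*x**2.
Integrate each monomial from 0 to 3 using ∫_0^3 c·x^n dx = c·3^(n+1)/(n+1):
  ∫_0^3 u(x)^2 dx = ∫_0^3 (4*x^8 - 12*x^7 + 13*x^6 - 6*x^5 - 7*x^4 + 12*x^3 - 4*x^2 + 4) dx. Term by term:
    ∫_0^3 4*x^8 dx = 8748;  ∫_0^3 -12*x^7 dx = -19683/2;  ∫_0^3 13*x^6 dx = 28431/7;
    ∫_0^3 -6*x^5 dx = -729;  ∫_0^3 -7*x^4 dx = -1701/5;  ∫_0^3 12*x^3 dx = 243;
    ∫_0^3 -4*x^2 dx = -36;  ∫_0^3 4 dx = 12.
  Sum: 8748 − 19683/2 + 28431/7 − 729 − 1701/5 + 243 − 36 + 12 = 148251/70.
  ∫_0^3 u'(x)^2 dx = ∫_0^3 (64*x^6 - 144*x^5 + 113*x^4 - 36*x^3 + 4*x^2) dx. Term by term:
    ∫_0^3 64*x^6 dx = 139968/7;  ∫_0^3 -144*x^5 dx = -17496;  ∫_0^3 113*x^4 dx = 27459/5;
    ∫_0^3 -36*x^3 dx = -729;  ∫_0^3 4*x^2 dx = 36.
  Sum: 139968/7 − 17496 + 27459/5 − 729 + 36 = 255438/35.
Adding: ||u||_{H^1}^2 = 148251/70 + 255438/35 = 94161/10.


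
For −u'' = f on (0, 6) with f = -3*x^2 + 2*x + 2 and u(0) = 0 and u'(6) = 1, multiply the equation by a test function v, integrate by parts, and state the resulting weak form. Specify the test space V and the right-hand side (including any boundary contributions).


V = {v ∈ H^1(0, 6) : v(0) = 0} (test functions vanish at x = 0 where u is specified); weak form: ∫_0^6 u'v' dx = ∫_0^6 (-3*x^2 + 2*x + 2) v dx + v(6) for all v ∈ V.

Multiply both sides by a test function v and integrate from 0 to 6:
  ∫_0^6 −u''(x) v(x) dx = ∫_0^6 f(x) v(x) dx.
Integrate the LHS by parts once:
  ∫_0^6 −u'' v dx = −[u'(x) v(x)]_0^6 + ∫_0^6 u'(x) v'(x) dx.
Thus ∫_0^6 u'(x) v'(x) dx = ∫_0^6 f(x) v(x) dx + [u'(x) v(x)]_0^6.
Choose V so that boundary terms are either known or forced to vanish.
Mixed BC: u(0) = 0 (Dirichlet) and u'(6) = 1 (Neumann). Define V = {v ∈ H^1(0, 6) : v(0) = 0}. Then [u' v]_0^6 = u'(6)·v(6) − u'(0)·0 = v(6).
Weak formulation: find u (satisfying any essential BC) such that ∫_0^6 u'(x) v'(x) dx = ∫_0^6 f v dx + v(6) for all v ∈ V (Dirichlet at 0 absorbed into V; Neumann datum at x = 6 contributes the boundary term).
Substituting f(x) = -3*x^2 + 2*x + 2, the right-hand side is ∫_0^6 (-3*x^2 + 2*x + 2) v dx + v(6).


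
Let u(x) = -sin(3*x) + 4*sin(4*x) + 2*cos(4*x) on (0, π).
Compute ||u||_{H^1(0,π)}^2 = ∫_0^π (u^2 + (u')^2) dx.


||u||_{H^1(0,π)}^2 = 408/7 + 175*π

u'(x) = -8*sin(4*x) - 3*cos(3*x) + 16*cos(4*x).
Expand u² and (u')² and integrate term by term on (0, π), using: for integers n ≥ 1, ∫_0^π sin²(nx) dx = ∫_0^π cos²(nx) dx = π/2; for n ≠ n', ∫_0^π sin(nx)sin(n'x) dx = ∫_0^π cos(nx)cos(n'x) dx = 0; and by product-to-sum, ∫_0^π sin(nx)cos(n'x) dx = ½∫_0^π [sin((n+n')x) + sin((n−n')x)] dx, which is 0 when n+n' is even and 2n/(n²−n'²) when n+n' is odd (it need not vanish on (0, π)).
  u² squared terms: (-1)²·∫sin(3x)² dx = 1·π/2 = π/2;  (2)²·∫cos(4x)² dx = 4·π/2 = 2*π;  (4)²·∫sin(4x)² dx = 16·π/2 = 8*π.
  u² cross terms: 2·(-1)·(2)·∫sin(3x)·cos(4x) dx = -4·(-6/7) = 24/7;  2·(-1)·(4)·∫sin(3x)·sin(4x) dx = -8·(0) = 0;  2·(2)·(4)·∫cos(4x)·sin(4x) dx = 16·(0) = 0.
  So ∫_0^π u² dx = π/2 + 2*π + 8*π + 24/7 + 0 + 0 = 24/7 + 21*π/2.
  (u')² squared terms: (-8)²·∫sin(4x)² dx = 64·π/2 = 32*π;  (-3)²·∫cos(3x)² dx = 9·π/2 = 9*π/2;  (16)²·∫cos(4x)² dx = 256·π/2 = 128*π.
  (u')² cross terms: 2·(-8)·(-3)·∫sin(4x)·cos(3x) dx = 48·(8/7) = 384/7;  2·(-8)·(16)·∫sin(4x)·cos(4x) dx = -256·(0) = 0;  2·(-3)·(16)·∫cos(3x)·cos(4x) dx = -96·(0) = 0.
  So ∫_0^π (u')² dx = 32*π + 9*π/2 + 128*π + 384/7 + 0 + 0 = 384/7 + 329*π/2.
||u||_{H^1}^2 = (24/7 + 21*π/2) + (384/7 + 329*π/2) = 408/7 + 175*π.


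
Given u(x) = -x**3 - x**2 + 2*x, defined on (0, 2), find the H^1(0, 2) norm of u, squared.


||u||_{H^1}^2 = 9592/105

The H^1 norm (squared) on an interval (0, L) is
  ||u||_{H^1}^2 = ∫_0^L u(x)^2 dx + ∫_0^L u'(x)^2 dx.
Compute u'(x) = -3*x**2 - 2*x + 2.
Then u(x)^2 = x**6 + 2*x**5 - 3*x**4 - 4*x**3 + 4*x**2 and u'(x)^2 = 9*x**4 + 12*x**3 - 8*x**2 - 8*x + 4.
Integrate each monomial from 0 to 2 using ∫_0^2 c·x^n dx = c·2^(n+1)/(n+1):
  ∫_0^2 u(x)^2 dx = ∫_0^2 (x^6 + 2*x^5 - 3*x^4 - 4*x^3 + 4*x^2) dx. Term by term:
    ∫_0^2 x^6 dx = 128/7;  ∫_0^2 2*x^5 dx = 64/3;  ∫_0^2 -3*x^4 dx = -96/5;
    ∫_0^2 -4*x^3 dx = -16;  ∫_0^2 4*x^2 dx = 32/3.
  Sum: 128/7 + 64/3 − 96/5 − 16 + 32/3 = 528/35.
  ∫_0^2 u'(x)^2 dx = ∫_0^2 (9*x^4 + 12*x^3 - 8*x^2 - 8*x + 4) dx. Term by term:
    ∫_0^2 9*x^4 dx = 288/5;  ∫_0^2 12*x^3 dx = 48;  ∫_0^2 -8*x^2 dx = -64/3;
    ∫_0^2 -8*x dx = -16;  ∫_0^2 4 dx = 8.
  Sum: 288/5 + 48 − 64/3 − 16 + 8 = 1144/15.
Adding: ||u||_{H^1}^2 = 528/35 + 1144/15 = 9592/105.


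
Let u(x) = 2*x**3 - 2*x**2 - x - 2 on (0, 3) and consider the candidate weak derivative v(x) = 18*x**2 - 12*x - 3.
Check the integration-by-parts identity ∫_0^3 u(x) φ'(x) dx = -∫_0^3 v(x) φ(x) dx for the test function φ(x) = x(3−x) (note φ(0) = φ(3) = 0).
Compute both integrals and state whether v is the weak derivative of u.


LHS = -207/5, RHS = -621/5. No, v is not the weak derivative of u.

u(x) = 2*x**3 - 2*x**2 - x - 2, classical derivative u'(x) = 6*x**2 - 4*x - 1.
φ(x) = x(3−x), so φ'(x) = 3 - 2*x.
Note φ(0) = φ(3) = 0, so the boundary term u·φ vanishes.
LHS = ∫_0^3 u(x) φ'(x) dx = ∫_0^3 (-4*x^4 + 10*x^3 - 4*x^2 + x - 6) dx. Term by term:
  ∫_0^3 -4*x^4 dx = -972/5;  ∫_0^3 10*x^3 dx = 405/2;  ∫_0^3 -4*x^2 dx = -36;
  ∫_0^3 x dx = 9/2;  ∫_0^3 -6 dx = -18.
Sum: -972/5 + 405/2 − 36 + 9/2 − 18 = -207/5.
So LHS = -207/5.
∫_0^3 v(x) φ(x) dx = ∫_0^3 (-18*x^4 + 66*x^3 - 33*x^2 - 9*x) dx. Term by term:
  ∫_0^3 -18*x^4 dx = -4374/5;  ∫_0^3 66*x^3 dx = 2673/2;  ∫_0^3 -33*x^2 dx = -297;
  ∫_0^3 -9*x dx = -81/2.
Sum: -4374/5 + 2673/2 − 297 − 81/2 = 621/5.
So RHS = -∫_0^3 v(x) φ(x) dx = -621/5.
LHS − RHS = 414/5 ≠ 0, so the identity fails.
(For a valid weak derivative the identity must hold for EVERY test function, in particular this one. The failure shows v is NOT the weak derivative of u.)
Correct weak derivative would be u'(x) = 6*x**2 - 4*x - 1.


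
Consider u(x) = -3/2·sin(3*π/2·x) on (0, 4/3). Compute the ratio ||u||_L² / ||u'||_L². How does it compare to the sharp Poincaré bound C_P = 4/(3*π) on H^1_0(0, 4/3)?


||u||_L² / ||u'||_L² = 2/(3*π) < C_P = 4/(3*π).

u(x) = -3/2·sin(3*π/2·x), so u'(x) = -9*π*cos(3*π*x/2)/4.
Writing u(x) = A·sin(kπx/L) with A = -3/2 and k = 2, use ∫_0^L sin²(kπx/L) dx = L/2 and ∫_0^L cos²(kπx/L) dx = L/2.
u² = 9/4·sin²(3*π/2·x) and (u')² = 81*π^2/16·cos²(3*π/2·x), and each of sin², cos² integrates to L/2 = 2/3 over (0, 4/3).
∫_0^4/3 u² dx = 3/2, so ||u||_L² = sqrt(6)/2.
∫_0^4/3 (u')² dx = 27*π^2/8, so ||u'||_L² = 3*sqrt(6)*π/4.
Ratio ||u||_L² / ||u'||_L² = 2/(3*π).
Sharp Poincaré constant on H^1_0(0, 4/3) is C_P = L/π = 4/(3*π), achieved by sin(3*π/4·x).
This is the k = 2 harmonic; the ratio L/(kπ) is strictly less than C_P = L/π, consistent with the sharp inequality ||u||_L² ≤ C_P ||u'||_L².


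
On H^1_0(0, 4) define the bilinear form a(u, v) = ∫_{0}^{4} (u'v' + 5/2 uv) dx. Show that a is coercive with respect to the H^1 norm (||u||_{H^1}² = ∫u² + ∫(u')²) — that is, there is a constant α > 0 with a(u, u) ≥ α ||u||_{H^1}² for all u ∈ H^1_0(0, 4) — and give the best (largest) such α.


α = 1

Coercivity of a(·,·) on H^1_0(0, 4) means a(u, u) ≥ α ||u||_{H^1}² for every u ∈ H^1_0.
The interval has length L = 4, and Poincaré/coercivity depend only on L. Here a(u, u) = ∫(u')² + (5/2)·∫u².
Here c = 5/2 ≥ 1, so a(u,u) = ∫(u')² + c∫u² ≥ ∫(u')² + ∫u² = ||u||_{H^1}², i.e. α = 1 works. No larger α is possible: a(u,u) ≥ α||u||_{H^1}² means (1−α)∫(u')² ≥ (α−c)∫u², and for the modes u_n = sin(nπ(x−x₀)/L) (x₀ the left endpoint) one has ∫u_n²/∫(u_n')² = (L/(nπ))² → 0, so a(u_n,u_n)/||u_n||_{H^1}² → 1. Hence the optimal constant is α = 1.
Therefore α = 1.


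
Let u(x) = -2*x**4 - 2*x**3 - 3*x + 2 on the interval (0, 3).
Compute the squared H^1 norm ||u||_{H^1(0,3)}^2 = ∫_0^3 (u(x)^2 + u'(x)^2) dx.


||u||_{H^1}^2 = 369741/7

The H^1 norm (squared) on an interval (0, L) is
  ||u||_{H^1}^2 = ∫_0^L u(x)^2 dx + ∫_0^L u'(x)^2 dx.
Compute u'(x) = -8*x**3 - 6*x**2 - 3.
Then u(x)^2 = 4*x**8 + 8*x**7 + 4*x**6 + 12*x**5 + 4*x**4 - 8*x**3 + 9*x**2 - 12*x + 4 and u'(x)^2 = 64*x**6 + 96*x**5 + 36*x**4 + 48*x**3 + 36*x**2 + 9.
Integrate each monomial from 0 to 3 using ∫_0^3 c·x^n dx = c·3^(n+1)/(n+1):
  ∫_0^3 u(x)^2 dx = ∫_0^3 (4*x^8 + 8*x^7 + 4*x^6 + 12*x^5 + 4*x^4 - 8*x^3 + 9*x^2 - 12*x + 4) dx. Term by term:
    ∫_0^3 4*x^8 dx = 8748;  ∫_0^3 8*x^7 dx = 6561;  ∫_0^3 4*x^6 dx = 8748/7;
    ∫_0^3 12*x^5 dx = 1458;  ∫_0^3 4*x^4 dx = 972/5;  ∫_0^3 -8*x^3 dx = -162;
    ∫_0^3 9*x^2 dx = 81;  ∫_0^3 -12*x dx = -54;  ∫_0^3 4 dx = 12.
  Sum: 8748 + 6561 + 8748/7 + 1458 + 972/5 − 162 + 81 − 54 + 12 = 633084/35.
  ∫_0^3 u'(x)^2 dx = ∫_0^3 (64*x^6 + 96*x^5 + 36*x^4 + 48*x^3 + 36*x^2 + 9) dx. Term by term:
    ∫_0^3 64*x^6 dx = 139968/7;  ∫_0^3 96*x^5 dx = 11664;  ∫_0^3 36*x^4 dx = 8748/5;
    ∫_0^3 48*x^3 dx = 972;  ∫_0^3 36*x^2 dx = 324;  ∫_0^3 9 dx = 27.
  Sum: 139968/7 + 11664 + 8748/5 + 972 + 324 + 27 = 1215621/35.
Adding: ||u||_{H^1}^2 = 633084/35 + 1215621/35 = 369741/7.


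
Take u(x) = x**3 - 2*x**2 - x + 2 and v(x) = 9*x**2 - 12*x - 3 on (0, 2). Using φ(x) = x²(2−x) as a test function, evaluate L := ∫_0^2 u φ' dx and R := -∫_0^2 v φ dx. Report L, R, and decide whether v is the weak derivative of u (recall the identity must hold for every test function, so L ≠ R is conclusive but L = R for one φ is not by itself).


LHS = 4/3, RHS = 4. No, v is not the weak derivative of u.

u(x) = x**3 - 2*x**2 - x + 2, classical derivative u'(x) = 3*x**2 - 4*x - 1.
φ(x) = x²(2−x), so φ'(x) = x*(4 - 3*x).
Note φ(0) = φ(2) = 0, so the boundary term u·φ vanishes.
LHS = ∫_0^2 u(x) φ'(x) dx = ∫_0^2 (-3*x^5 + 10*x^4 - 5*x^3 - 10*x^2 + 8*x) dx. Term by term:
  ∫_0^2 -3*x^5 dx = -32;  ∫_0^2 10*x^4 dx = 64;  ∫_0^2 -5*x^3 dx = -20;
  ∫_0^2 -10*x^2 dx = -80/3;  ∫_0^2 8*x dx = 16.
Sum: -32 + 64 − 20 − 80/3 + 16 = 4/3.
So LHS = 4/3.
∫_0^2 v(x) φ(x) dx = ∫_0^2 (-9*x^5 + 30*x^4 - 21*x^3 - 6*x^2) dx. Term by term:
  ∫_0^2 -9*x^5 dx = -96;  ∫_0^2 30*x^4 dx = 192;  ∫_0^2 -21*x^3 dx = -84;
  ∫_0^2 -6*x^2 dx = -16.
Sum: -96 + 192 − 84 − 16 = -4.
So RHS = -∫_0^2 v(x) φ(x) dx = 4.
LHS − RHS = -8/3 ≠ 0, so the identity fails.
(For a valid weak derivative the identity must hold for EVERY test function, in particular this one. The failure shows v is NOT the weak derivative of u.)
Correct weak derivative would be u'(x) = 3*x**2 - 4*x - 1.


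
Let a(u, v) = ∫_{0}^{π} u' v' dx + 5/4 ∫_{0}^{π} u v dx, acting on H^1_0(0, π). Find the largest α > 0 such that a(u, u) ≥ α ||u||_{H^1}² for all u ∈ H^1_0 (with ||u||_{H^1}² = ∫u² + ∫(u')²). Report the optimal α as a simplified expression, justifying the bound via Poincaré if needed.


α = 1

Coercivity of a(·,·) on H^1_0(0, π) means a(u, u) ≥ α ||u||_{H^1}² for every u ∈ H^1_0.
The interval has length L = π, and Poincaré/coercivity depend only on L. Here a(u, u) = ∫(u')² + (5/4)·∫u².
Here c = 5/4 ≥ 1, so a(u,u) = ∫(u')² + c∫u² ≥ ∫(u')² + ∫u² = ||u||_{H^1}², i.e. α = 1 works. No larger α is possible: a(u,u) ≥ α||u||_{H^1}² means (1−α)∫(u')² ≥ (α−c)∫u², and for the modes u_n = sin(nπ(x−x₀)/L) (x₀ the left endpoint) one has ∫u_n²/∫(u_n')² = (L/(nπ))² → 0, so a(u_n,u_n)/||u_n||_{H^1}² → 1. Hence the optimal constant is α = 1.
Therefore α = 1.


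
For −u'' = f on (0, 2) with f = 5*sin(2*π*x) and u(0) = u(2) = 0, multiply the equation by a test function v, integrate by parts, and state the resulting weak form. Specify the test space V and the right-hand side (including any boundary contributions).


V = H^1_0(0, 2) (so v(0) = v(2) = 0); weak form: ∫_0^2 u'v' dx = ∫_0^2 (5*sin(2*π*x)) v dx for all v ∈ V.

Multiply both sides by a test function v and integrate from 0 to 2:
  ∫_0^2 −u''(x) v(x) dx = ∫_0^2 f(x) v(x) dx.
Integrate the LHS by parts once:
  ∫_0^2 −u'' v dx = −[u'(x) v(x)]_0^2 + ∫_0^2 u'(x) v'(x) dx.
Thus ∫_0^2 u'(x) v'(x) dx = ∫_0^2 f(x) v(x) dx + [u'(x) v(x)]_0^2.
Choose V so that boundary terms are either known or forced to vanish.
u is Dirichlet: u(0) = u(2) = 0. Let V = H^1_0(0, 2); then v(0) = v(2) = 0, and [u' v]_0^2 = 0.
Weak formulation: find u (satisfying any essential BC) such that ∫_0^2 u'(x) v'(x) dx = ∫_0^2 f v dx for all v ∈ V.
Substituting f(x) = 5*sin(2*π*x), the right-hand side is ∫_0^2 (5*sin(2*π*x)) v dx.


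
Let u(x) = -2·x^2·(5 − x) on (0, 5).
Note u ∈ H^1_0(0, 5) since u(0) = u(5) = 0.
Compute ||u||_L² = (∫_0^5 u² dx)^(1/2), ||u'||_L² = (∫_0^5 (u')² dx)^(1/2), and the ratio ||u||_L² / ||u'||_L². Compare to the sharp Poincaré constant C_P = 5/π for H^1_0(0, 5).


||u||_L² / ||u'||_L² = 5*sqrt(14)/14 < C_P = 5/π.

u(x) = -2·x^2·(5 − x), so u'(x) = 2*x*(3*x - 10).
u(x) = -2·x^2·(5 − x) vanishes at x = 0 and x = 5, so u ∈ H^1_0(0, 5). Differentiate via the product rule and integrate the resulting polynomials term by term.
  ∫_0^5 u² dx = ∫_0^5 (4*x^6 - 40*x^5 + 100*x^4) dx. Term by term:
    ∫_0^5 4*x^6 dx = 312500/7;  ∫_0^5 -40*x^5 dx = -312500/3;  ∫_0^5 100*x^4 dx = 62500.
  Sum: 312500/7 − 312500/3 + 62500 = 62500/21.
  ∫_0^5 (u')² dx = ∫_0^5 (36*x^4 - 240*x^3 + 400*x^2) dx. Term by term:
    ∫_0^5 36*x^4 dx = 22500;  ∫_0^5 -240*x^3 dx = -37500;  ∫_0^5 400*x^2 dx = 50000/3.
  Sum: 22500 − 37500 + 50000/3 = 5000/3.
∫_0^5 u² dx = 62500/21, so ||u||_L² = 250*sqrt(21)/21.
∫_0^5 (u')² dx = 5000/3, so ||u'||_L² = 50*sqrt(6)/3.
Ratio ||u||_L² / ||u'||_L² = 5*sqrt(14)/14.
Sharp Poincaré constant on H^1_0(0, 5) is C_P = L/π = 5/π, achieved by sin(π/5·x).
A polynomial bump cannot attain the sharp Poincaré constant (only the first sine eigenfunction does), so the ratio is strictly less than C_P, consistent with ||u||_L² ≤ C_P ||u'||_L².


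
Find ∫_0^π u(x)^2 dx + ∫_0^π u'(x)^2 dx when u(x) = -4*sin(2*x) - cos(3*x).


||u||_{H^1(0,π)}^2 = -64 + 45*π

u'(x) = 3*sin(3*x) - 8*cos(2*x).
Expand u² and (u')² and integrate term by term on (0, π), using: for integers n ≥ 1, ∫_0^π sin²(nx) dx = ∫_0^π cos²(nx) dx = π/2; for n ≠ n', ∫_0^π sin(nx)sin(n'x) dx = ∫_0^π cos(nx)cos(n'x) dx = 0; and by product-to-sum, ∫_0^π sin(nx)cos(n'x) dx = ½∫_0^π [sin((n+n')x) + sin((n−n')x)] dx, which is 0 when n+n' is even and 2n/(n²−n'²) when n+n' is odd (it need not vanish on (0, π)).
  u² squared terms: (-1)²·∫cos(3x)² dx = 1·π/2 = π/2;  (-4)²·∫sin(2x)² dx = 16·π/2 = 8*π.
  u² cross terms: 2·(-1)·(-4)·∫cos(3x)·sin(2x) dx = 8·(-4/5) = -32/5.
  So ∫_0^π u² dx = π/2 + 8*π − 32/5 = -32/5 + 17*π/2.
  (u')² squared terms: (-8)²·∫cos(2x)² dx = 64·π/2 = 32*π;  (3)²·∫sin(3x)² dx = 9·π/2 = 9*π/2.
  (u')² cross terms: 2·(-8)·(3)·∫cos(2x)·sin(3x) dx = -48·(6/5) = -288/5.
  So ∫_0^π (u')² dx = 32*π + 9*π/2 − 288/5 = -288/5 + 73*π/2.
||u||_{H^1}^2 = (-32/5 + 17*π/2) + (-288/5 + 73*π/2) = -64 + 45*π.


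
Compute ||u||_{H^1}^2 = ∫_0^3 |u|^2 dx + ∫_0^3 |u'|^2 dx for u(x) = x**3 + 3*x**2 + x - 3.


||u||_{H^1}^2 = 21171/7

The H^1 norm (squared) on an interval (0, L) is
  ||u||_{H^1}^2 = ∫_0^L u(x)^2 dx + ∫_0^L u'(x)^2 dx.
Compute u'(x) = 3*x**2 + 6*x + 1.
Then u(x)^2 = x**6 + 6*x**5 + 11*x**4 - 17*x**2 - 6*x + 9 and u'(x)^2 = 9*x**4 + 36*x**3 + 42*x**2 + 12*x + 1.
Integrate each monomial from 0 to 3 using ∫_0^3 c·x^n dx = c·3^(n+1)/(n+1):
  ∫_0^3 u(x)^2 dx = ∫_0^3 (x^6 + 6*x^5 + 11*x^4 - 17*x^2 - 6*x + 9) dx. Term by term:
    ∫_0^3 x^6 dx = 2187/7;  ∫_0^3 6*x^5 dx = 729;  ∫_0^3 11*x^4 dx = 2673/5;
    ∫_0^3 -17*x^2 dx = -153;  ∫_0^3 -6*x dx = -27;  ∫_0^3 9 dx = 27.
  Sum: 2187/7 + 729 + 2673/5 − 153 − 27 + 27 = 49806/35.
  ∫_0^3 u'(x)^2 dx = ∫_0^3 (9*x^4 + 36*x^3 + 42*x^2 + 12*x + 1) dx. Term by term:
    ∫_0^3 9*x^4 dx = 2187/5;  ∫_0^3 36*x^3 dx = 729;  ∫_0^3 42*x^2 dx = 378;
    ∫_0^3 12*x dx = 54;  ∫_0^3 1 dx = 3.
  Sum: 2187/5 + 729 + 378 + 54 + 3 = 8007/5.
Adding: ||u||_{H^1}^2 = 49806/35 + 8007/5 = 21171/7.


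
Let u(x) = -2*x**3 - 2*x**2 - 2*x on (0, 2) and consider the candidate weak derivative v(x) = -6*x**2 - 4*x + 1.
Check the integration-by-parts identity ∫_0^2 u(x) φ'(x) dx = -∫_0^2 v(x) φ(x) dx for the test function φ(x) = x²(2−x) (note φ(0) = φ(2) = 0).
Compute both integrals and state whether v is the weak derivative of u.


LHS = 328/15, RHS = 268/15. No, v is not the weak derivative of u.

u(x) = -2*x**3 - 2*x**2 - 2*x, classical derivative u'(x) = -6*x**2 - 4*x - 2.
φ(x) = x²(2−x), so φ'(x) = x*(4 - 3*x).
Note φ(0) = φ(2) = 0, so the boundary term u·φ vanishes.
LHS = ∫_0^2 u(x) φ'(x) dx = ∫_0^2 (6*x^5 - 2*x^4 - 2*x^3 - 8*x^2) dx. Term by term:
  ∫_0^2 6*x^5 dx = 64;  ∫_0^2 -2*x^4 dx = -64/5;  ∫_0^2 -2*x^3 dx = -8;
  ∫_0^2 -8*x^2 dx = -64/3.
Sum: 64 − 64/5 − 8 − 64/3 = 328/15.
So LHS = 328/15.
∫_0^2 v(x) φ(x) dx = ∫_0^2 (6*x^5 - 8*x^4 - 9*x^3 + 2*x^2) dx. Term by term:
  ∫_0^2 6*x^5 dx = 64;  ∫_0^2 -8*x^4 dx = -256/5;  ∫_0^2 -9*x^3 dx = -36;
  ∫_0^2 2*x^2 dx = 16/3.
Sum: 64 − 256/5 − 36 + 16/3 = -268/15.
So RHS = -∫_0^2 v(x) φ(x) dx = 268/15.
LHS − RHS = 4 ≠ 0, so the identity fails.
(For a valid weak derivative the identity must hold for EVERY test function, in particular this one. The failure shows v is NOT the weak derivative of u.)
Correct weak derivative would be u'(x) = -6*x**2 - 4*x - 2.


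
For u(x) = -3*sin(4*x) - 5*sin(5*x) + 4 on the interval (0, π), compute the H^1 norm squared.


||u||_{H^1(0,π)}^2 = -16 + 835*π/2

u'(x) = -12*cos(4*x) - 25*cos(5*x).
Expand u² and (u')² and integrate term by term on (0, π), using: for integers n ≥ 1, ∫_0^π sin²(nx) dx = ∫_0^π cos²(nx) dx = π/2; for n ≠ n', ∫_0^π sin(nx)sin(n'x) dx = ∫_0^π cos(nx)cos(n'x) dx = 0; and by product-to-sum, ∫_0^π sin(nx)cos(n'x) dx = ½∫_0^π [sin((n+n')x) + sin((n−n')x)] dx, which is 0 when n+n' is even and 2n/(n²−n'²) when n+n' is odd (it need not vanish on (0, π)). For the constant mode: ∫_0^π 1 dx = π, ∫_0^π cos(nx) dx = 0, ∫_0^π sin(nx) dx = (1−(−1)^n)/n.
  u² squared terms: (4)²·∫1 dx = 16·π = 16*π;  (-5)²·∫sin(5x)² dx = 25·π/2 = 25*π/2;  (-3)²·∫sin(4x)² dx = 9·π/2 = 9*π/2.
  u² cross terms: 2·(4)·(-5)·∫1·sin(5x) dx = -40·(2/5) = -16;  2·(4)·(-3)·∫1·sin(4x) dx = -24·(0) = 0;  2·(-5)·(-3)·∫sin(5x)·sin(4x) dx = 30·(0) = 0.
  So ∫_0^π u² dx = 16*π + 25*π/2 + 9*π/2 − 16 + 0 + 0 = -16 + 33*π.
  (u')² squared terms: (-25)²·∫cos(5x)² dx = 625·π/2 = 625*π/2;  (-12)²·∫cos(4x)² dx = 144·π/2 = 72*π.
  (u')² cross terms: 2·(-25)·(-12)·∫cos(5x)·cos(4x) dx = 600·(0) = 0.
  So ∫_0^π (u')² dx = 625*π/2 + 72*π + 0 = 769*π/2.
||u||_{H^1}^2 = (-16 + 33*π) + (769*π/2) = -16 + 835*π/2.


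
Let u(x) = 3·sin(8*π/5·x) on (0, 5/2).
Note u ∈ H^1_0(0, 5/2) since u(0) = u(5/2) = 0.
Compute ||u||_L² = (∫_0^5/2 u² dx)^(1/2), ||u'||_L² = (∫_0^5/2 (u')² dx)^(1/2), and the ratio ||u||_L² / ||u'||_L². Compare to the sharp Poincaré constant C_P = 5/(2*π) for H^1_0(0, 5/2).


||u||_L² / ||u'||_L² = 5/(8*π) < C_P = 5/(2*π).

u(x) = 3·sin(8*π/5·x), so u'(x) = 24*π*cos(8*π*x/5)/5.
Writing u(x) = A·sin(kπx/L) with A = 3 and k = 4, use ∫_0^L sin²(kπx/L) dx = L/2 and ∫_0^L cos²(kπx/L) dx = L/2.
u² = 9·sin²(8*π/5·x) and (u')² = 576*π^2/25·cos²(8*π/5·x), and each of sin², cos² integrates to L/2 = 5/4 over (0, 5/2).
∫_0^5/2 u² dx = 45/4, so ||u||_L² = 3*sqrt(5)/2.
∫_0^5/2 (u')² dx = 144*π^2/5, so ||u'||_L² = 12*sqrt(5)*π/5.
Ratio ||u||_L² / ||u'||_L² = 5/(8*π).
Sharp Poincaré constant on H^1_0(0, 5/2) is C_P = L/π = 5/(2*π), achieved by sin(2*π/5·x).
This is the k = 4 harmonic; the ratio L/(kπ) is strictly less than C_P = L/π, consistent with the sharp inequality ||u||_L² ≤ C_P ||u'||_L².


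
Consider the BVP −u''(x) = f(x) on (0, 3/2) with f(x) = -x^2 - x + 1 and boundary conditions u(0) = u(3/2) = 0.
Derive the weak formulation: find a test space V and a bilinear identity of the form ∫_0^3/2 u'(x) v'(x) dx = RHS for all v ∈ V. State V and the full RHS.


V = H^1_0(0, 3/2) (so v(0) = v(3/2) = 0); weak form: ∫_0^3/2 u'v' dx = ∫_0^3/2 (-x^2 - x + 1) v dx for all v ∈ V.

Multiply both sides by a test function v and integrate from 0 to 3/2:
  ∫_0^3/2 −u''(x) v(x) dx = ∫_0^3/2 f(x) v(x) dx.
Integrate the LHS by parts once:
  ∫_0^3/2 −u'' v dx = −[u'(x) v(x)]_0^3/2 + ∫_0^3/2 u'(x) v'(x) dx.
Thus ∫_0^3/2 u'(x) v'(x) dx = ∫_0^3/2 f(x) v(x) dx + [u'(x) v(x)]_0^3/2.
Choose V so that boundary terms are either known or forced to vanish.
u is Dirichlet: u(0) = u(3/2) = 0. Let V = H^1_0(0, 3/2); then v(0) = v(3/2) = 0, and [u' v]_0^3/2 = 0.
Weak formulation: find u (satisfying any essential BC) such that ∫_0^3/2 u'(x) v'(x) dx = ∫_0^3/2 f v dx for all v ∈ V.
Substituting f(x) = -x^2 - x + 1, the right-hand side is ∫_0^3/2 (-x^2 - x + 1) v dx.


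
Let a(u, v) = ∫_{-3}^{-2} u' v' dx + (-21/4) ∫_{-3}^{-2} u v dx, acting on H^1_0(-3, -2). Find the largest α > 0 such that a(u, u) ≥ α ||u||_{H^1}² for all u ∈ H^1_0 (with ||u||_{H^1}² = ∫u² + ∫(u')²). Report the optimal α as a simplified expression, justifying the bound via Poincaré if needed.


α = (-21/4 + π^2)/(1 + π^2)

Coercivity of a(·,·) on H^1_0(-3, -2) means a(u, u) ≥ α ||u||_{H^1}² for every u ∈ H^1_0.
The interval has length L = 1, and Poincaré/coercivity depend only on L. Here a(u, u) = ∫(u')² + (-21/4)·∫u².
Here c = -21/4 < 0 with |c| < (π/L)² = π^2, so coercivity still holds. The condition a(u,u) ≥ α||u||_{H^1}² reads (1−α)∫(u')² ≥ (α−c)∫u². Any admissible α is ≤ 1 (rapidly oscillating u have ∫u²/∫(u')² → 0), and α = 1 would force 0 ≥ (1−c)∫u², impossible since c < 1; so 1−α > 0. By the sharp Poincaré inequality on H^1_0 of an interval of length L, ∫(u')² ≥ (π/L)²∫u² with equality for the first sine mode sin(π(x−x₀)/L) (x₀ the left endpoint), so the inequality holds for all u iff (1−α)(π/L)² ≥ α − c, i.e. α ≤ ((π/L)² + c)/((π/L)² + 1) = (1 + c(L/π)²)/(1 + (L/π)²). (Direct route, valid since c ≤ 0: Poincaré gives c∫u² ≥ c(L/π)²∫(u')², so a(u,u) ≥ (1 + c(L/π)²)∫(u')², while ||u||_{H^1}² ≤ (1 + (L/π)²)∫(u')²; dividing yields the same α.) With (π/L)² = π^2 and c = -21/4, the largest admissible constant is α = ((π/L)² + c)/((π/L)² + 1).
Simplifying, α = (-21/4 + π^2)/(1 + π^2).


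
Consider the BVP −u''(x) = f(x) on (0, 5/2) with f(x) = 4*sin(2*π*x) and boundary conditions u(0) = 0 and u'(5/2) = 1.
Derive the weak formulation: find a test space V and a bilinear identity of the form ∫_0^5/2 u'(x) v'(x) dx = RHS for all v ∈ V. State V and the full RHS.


V = {v ∈ H^1(0, 5/2) : v(0) = 0} (test functions vanish at x = 0 where u is specified); weak form: ∫_0^5/2 u'v' dx = ∫_0^5/2 (4*sin(2*π*x)) v dx + v(5/2) for all v ∈ V.

Multiply both sides by a test function v and integrate from 0 to 5/2:
  ∫_0^5/2 −u''(x) v(x) dx = ∫_0^5/2 f(x) v(x) dx.
Integrate the LHS by parts once:
  ∫_0^5/2 −u'' v dx = −[u'(x) v(x)]_0^5/2 + ∫_0^5/2 u'(x) v'(x) dx.
Thus ∫_0^5/2 u'(x) v'(x) dx = ∫_0^5/2 f(x) v(x) dx + [u'(x) v(x)]_0^5/2.
Choose V so that boundary terms are either known or forced to vanish.
Mixed BC: u(0) = 0 (Dirichlet) and u'(5/2) = 1 (Neumann). Define V = {v ∈ H^1(0, 5/2) : v(0) = 0}. Then [u' v]_0^5/2 = u'(5/2)·v(5/2) − u'(0)·0 = v(5/2).
Weak formulation: find u (satisfying any essential BC) such that ∫_0^5/2 u'(x) v'(x) dx = ∫_0^5/2 f v dx + v(5/2) for all v ∈ V (Dirichlet at 0 absorbed into V; Neumann datum at x = 5/2 contributes the boundary term).
Substituting f(x) = 4*sin(2*π*x), the right-hand side is ∫_0^5/2 (4*sin(2*π*x)) v dx + v(5/2).


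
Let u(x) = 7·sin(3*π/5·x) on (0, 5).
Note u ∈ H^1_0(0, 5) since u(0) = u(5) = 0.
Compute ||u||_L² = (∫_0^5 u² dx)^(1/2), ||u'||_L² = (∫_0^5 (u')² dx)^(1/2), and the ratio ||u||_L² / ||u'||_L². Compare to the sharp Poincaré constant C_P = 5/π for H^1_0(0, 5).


||u||_L² / ||u'||_L² = 5/(3*π) < C_P = 5/π.

u(x) = 7·sin(3*π/5·x), so u'(x) = 21*π*cos(3*π*x/5)/5.
Writing u(x) = A·sin(kπx/L) with A = 7 and k = 3, use ∫_0^L sin²(kπx/L) dx = L/2 and ∫_0^L cos²(kπx/L) dx = L/2.
u² = 49·sin²(3*π/5·x) and (u')² = 441*π^2/25·cos²(3*π/5·x), and each of sin², cos² integrates to L/2 = 5/2 over (0, 5).
∫_0^5 u² dx = 245/2, so ||u||_L² = 7*sqrt(10)/2.
∫_0^5 (u')² dx = 441*π^2/10, so ||u'||_L² = 21*sqrt(10)*π/10.
Ratio ||u||_L² / ||u'||_L² = 5/(3*π).
Sharp Poincaré constant on H^1_0(0, 5) is C_P = L/π = 5/π, achieved by sin(π/5·x).
This is the k = 3 harmonic; the ratio L/(kπ) is strictly less than C_P = L/π, consistent with the sharp inequality ||u||_L² ≤ C_P ||u'||_L².


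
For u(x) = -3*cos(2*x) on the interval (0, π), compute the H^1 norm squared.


||u||_{H^1(0,π)}^2 = 45*π/2

u'(x) = 6*sin(2*x).
Expand u² and (u')² and integrate term by term on (0, π), using: for integers n ≥ 1, ∫_0^π sin²(nx) dx = ∫_0^π cos²(nx) dx = π/2; for n ≠ n', ∫_0^π sin(nx)sin(n'x) dx = ∫_0^π cos(nx)cos(n'x) dx = 0; and by product-to-sum, ∫_0^π sin(nx)cos(n'x) dx = ½∫_0^π [sin((n+n')x) + sin((n−n')x)] dx, which is 0 when n+n' is even and 2n/(n²−n'²) when n+n' is odd (it need not vanish on (0, π)).
  u² squared terms: (-3)²·∫cos(2x)² dx = 9·π/2 = 9*π/2.
  So ∫_0^π u² dx = 9*π/2.
  (u')² squared terms: (6)²·∫sin(2x)² dx = 36·π/2 = 18*π.
  So ∫_0^π (u')² dx = 18*π.
||u||_{H^1}^2 = (9*π/2) + (18*π) = 45*π/2.


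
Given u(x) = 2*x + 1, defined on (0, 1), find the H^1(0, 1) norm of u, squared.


||u||_{H^1}^2 = 25/3

The H^1 norm (squared) on an interval (0, L) is
  ||u||_{H^1}^2 = ∫_0^L u(x)^2 dx + ∫_0^L u'(x)^2 dx.
Compute u'(x) = 2.
Then u(x)^2 = 4*x**2 + 4*x + 1 and u'(x)^2 = 4.
Integrate each monomial from 0 to 1 using ∫_0^1 c·x^n dx = c·1^(n+1)/(n+1):
  ∫_0^1 u(x)^2 dx = ∫_0^1 (4*x^2 + 4*x + 1) dx. Term by term:
    ∫_0^1 4*x^2 dx = 4/3;  ∫_0^1 4*x dx = 2;  ∫_0^1 1 dx = 1.
  Sum: 4/3 + 2 + 1 = 13/3.
  ∫_0^1 u'(x)^2 dx = ∫_0^1 (4) dx. Term by term:
    ∫_0^1 4 dx = 4.
Adding: ||u||_{H^1}^2 = 13/3 + 4 = 25/3.


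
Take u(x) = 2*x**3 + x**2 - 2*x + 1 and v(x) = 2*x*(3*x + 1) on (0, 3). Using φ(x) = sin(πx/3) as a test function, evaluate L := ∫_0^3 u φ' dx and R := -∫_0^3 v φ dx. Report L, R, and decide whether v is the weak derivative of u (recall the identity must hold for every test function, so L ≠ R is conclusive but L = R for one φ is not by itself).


LHS = -168/π + 648/π^3, RHS = -180/π + 648/π^3. No, v is not the weak derivative of u.

u(x) = 2*x**3 + x**2 - 2*x + 1, classical derivative u'(x) = 6*x**2 + 2*x - 2.
φ(x) = sin(πx/3), so φ'(x) = π*cos(π*x/3)/3.
Note φ(0) = φ(3) = 0, so the boundary term u·φ vanishes.
LHS = ∫_0^3 u(x) φ'(x) dx = ∫_0^3 (2*π*x^3*cos(π*x/3)/3 + π*x^2*cos(π*x/3)/3 - 2*π*x*cos(π*x/3)/3 + π*cos(π*x/3)/3) dx. Term by term:
  ∫_0^3 π*cos(π*x/3)/3 dx = 0;  ∫_0^3 -2*π*x*cos(π*x/3)/3 dx = 12/π;  ∫_0^3 π*x^2*cos(π*x/3)/3 dx = -18/π;
  ∫_0^3 2*π*x^3*cos(π*x/3)/3 dx = -162/π + 648/π^3.
Sum: 0 + 12/π − 18/π + -162/π + 648/π^3 = -168/π + 648/π^3.
So LHS = -168/π + 648/π^3.
∫_0^3 v(x) φ(x) dx = ∫_0^3 (6*x^2*sin(π*x/3) + 2*x*sin(π*x/3)) dx. Term by term:
  ∫_0^3 2*x*sin(π*x/3) dx = 18/π;  ∫_0^3 6*x^2*sin(π*x/3) dx = -648/π^3 + 162/π.
Sum: 18/π + -648/π^3 + 162/π = -648/π^3 + 180/π.
So RHS = -∫_0^3 v(x) φ(x) dx = -180/π + 648/π^3.
LHS − RHS = 12/π ≠ 0, so the identity fails.
(For a valid weak derivative the identity must hold for EVERY test function, in particular this one. The failure shows v is NOT the weak derivative of u.)
Correct weak derivative would be u'(x) = 6*x**2 + 2*x - 2.
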